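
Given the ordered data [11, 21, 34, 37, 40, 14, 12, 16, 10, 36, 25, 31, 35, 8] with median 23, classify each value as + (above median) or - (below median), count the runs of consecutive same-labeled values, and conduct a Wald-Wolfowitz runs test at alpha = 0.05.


Step 1: Compute median = 23; label A = above, B = below.
Labels in order: BBAAABBBBAAAAB  (n_A = 7, n_B = 7)
Step 2: Count runs R = 5.
Step 3: Under H0 (random ordering), E[R] = 2*n_A*n_B/(n_A+n_B) + 1 = 2*7*7/14 + 1 = 8.0000.
        Var[R] = 2*n_A*n_B*(2*n_A*n_B - n_A - n_B) / ((n_A+n_B)^2 * (n_A+n_B-1)) = 8232/2548 = 3.2308.
        SD[R] = 1.7974.
Step 4: Continuity-corrected z = (R + 0.5 - E[R]) / SD[R] = (5 + 0.5 - 8.0000) / 1.7974 = -1.3909.
Step 5: Two-sided p-value via normal approximation = 2*(1 - Phi(|z|)) = 0.164264.
Step 6: alpha = 0.05. fail to reject H0.

R = 5, z = -1.3909, p = 0.164264, fail to reject H0.


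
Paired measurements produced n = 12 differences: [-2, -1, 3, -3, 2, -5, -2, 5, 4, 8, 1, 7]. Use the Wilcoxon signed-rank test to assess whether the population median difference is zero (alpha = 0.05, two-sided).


Step 1: Drop any zero differences (none here) and take |d_i|.
|d| = [2, 1, 3, 3, 2, 5, 2, 5, 4, 8, 1, 7]
Step 2: Midrank |d_i| (ties get averaged ranks).
ranks: |2|->4, |1|->1.5, |3|->6.5, |3|->6.5, |2|->4, |5|->9.5, |2|->4, |5|->9.5, |4|->8, |8|->12, |1|->1.5, |7|->11
Step 3: Attach original signs; sum ranks with positive sign and with negative sign.
W+ = 6.5 + 4 + 9.5 + 8 + 12 + 1.5 + 11 = 52.5
W- = 4 + 1.5 + 6.5 + 9.5 + 4 = 25.5
(Check: W+ + W- = 78 should equal n(n+1)/2 = 78.)
Step 4: Test statistic W = min(W+, W-) = 25.5.
Step 5: Ties in |d|, so use the tie-corrected normal approximation.
        E[W] = n(n+1)/4 = 12*13/4 = 39.
        Tie groups: |d|=1 (t=2), |d|=2 (t=3), |d|=3 (t=2), |d|=5 (t=2); sum(t^3 - t) = 42.
        Var[W] = n(n+1)(2n+1)/24 - sum(t^3-t)/48 = 3900/24 - 42/48 = 161.625.
        z = (W - E[W]) / sqrt(Var[W]) = (25.5 - 39) / 12.7132 = -1.0619.
        Two-sided p = 2*Phi(z) = 0.288286.
Step 6: alpha = 0.05. fail to reject H0.

W+ = 52.5, W- = 25.5, W = min = 25.5, p = 0.288286, fail to reject H0.


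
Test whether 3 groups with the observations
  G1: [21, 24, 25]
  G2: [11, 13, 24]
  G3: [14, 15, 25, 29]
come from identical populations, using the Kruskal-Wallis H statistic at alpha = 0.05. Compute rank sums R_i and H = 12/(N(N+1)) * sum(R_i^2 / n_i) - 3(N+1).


Step 1: Combine all N = 10 observations and assign midranks.
sorted (value, group, rank): (11,G2,1), (13,G2,2), (14,G3,3), (15,G3,4), (21,G1,5), (24,G1,6.5), (24,G2,6.5), (25,G1,8.5), (25,G3,8.5), (29,G3,10)
Step 2: Sum ranks within each group.
R_1 = 20 (n_1 = 3)
R_2 = 9.5 (n_2 = 3)
R_3 = 25.5 (n_3 = 4)
Step 3: H = 12/(N(N+1)) * sum(R_i^2/n_i) - 3(N+1)
     = 12/(10*11) * (20^2/3 + 9.5^2/3 + 25.5^2/4) - 3*11
     = 0.109091 * 325.979 - 33
     = 2.561364.
Step 4: Ties present; correction factor C = 1 - 12/(10^3 - 10) = 0.987879. Corrected H = 2.561364 / 0.987879 = 2.592791.
Step 5: Under H0, H ~ chi^2(2); p-value = 0.273516.
Step 6: alpha = 0.05. fail to reject H0.

H = 2.5928, df = 2, p = 0.273516, fail to reject H0.


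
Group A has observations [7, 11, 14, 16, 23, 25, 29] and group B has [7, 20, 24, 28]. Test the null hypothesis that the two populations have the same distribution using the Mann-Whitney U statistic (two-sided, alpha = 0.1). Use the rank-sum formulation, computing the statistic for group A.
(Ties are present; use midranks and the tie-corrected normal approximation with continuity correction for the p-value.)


Step 1: Combine and sort all 11 observations; assign midranks.
sorted (value, group): (7,X), (7,Y), (11,X), (14,X), (16,X), (20,Y), (23,X), (24,Y), (25,X), (28,Y), (29,X)
ranks: 7->1.5, 7->1.5, 11->3, 14->4, 16->5, 20->6, 23->7, 24->8, 25->9, 28->10, 29->11
Step 2: Rank sum for X: R1 = 1.5 + 3 + 4 + 5 + 7 + 9 + 11 = 40.5.
Step 3: U_X = R1 - n1(n1+1)/2 = 40.5 - 7*8/2 = 40.5 - 28 = 12.5.
       U_Y = n1*n2 - U_X = 28 - 12.5 = 15.5.
Step 4: Ties are present, so use the tie-corrected normal approximation (with continuity correction) for the p-value.
Step 5: p-value = 0.849769; compare to alpha = 0.1. fail to reject H0.

U_X = 12.5, p = 0.849769, fail to reject H0 at alpha = 0.1.


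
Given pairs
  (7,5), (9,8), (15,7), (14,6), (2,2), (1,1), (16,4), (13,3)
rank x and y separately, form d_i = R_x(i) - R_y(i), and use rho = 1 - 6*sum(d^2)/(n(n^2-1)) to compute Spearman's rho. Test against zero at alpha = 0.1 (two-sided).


Step 1: Rank x and y separately (midranks; no ties here).
rank(x): 7->3, 9->4, 15->7, 14->6, 2->2, 1->1, 16->8, 13->5
rank(y): 5->5, 8->8, 7->7, 6->6, 2->2, 1->1, 4->4, 3->3
Step 2: d_i = R_x(i) - R_y(i); compute d_i^2.
  (3-5)^2=4, (4-8)^2=16, (7-7)^2=0, (6-6)^2=0, (2-2)^2=0, (1-1)^2=0, (8-4)^2=16, (5-3)^2=4
sum(d^2) = 40.
Step 3: rho = 1 - 6*40 / (8*(8^2 - 1)) = 1 - 240/504 = 0.523810.
Step 4: Under H0, t = rho * sqrt((n-2)/(1-rho^2)) = 1.5062 ~ t(6).
Step 5: Two-sided p-value from the t-distribution with 6 df = 0.182721.
Step 6: alpha = 0.1. fail to reject H0.

rho = 0.5238, p = 0.182721, fail to reject H0 at alpha = 0.1.


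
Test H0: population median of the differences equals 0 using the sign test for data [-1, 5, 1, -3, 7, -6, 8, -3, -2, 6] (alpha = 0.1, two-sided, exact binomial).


Step 1: Discard zero differences. Original n = 10; n_eff = number of nonzero differences = 10.
Nonzero differences (with sign): -1, +5, +1, -3, +7, -6, +8, -3, -2, +6
Step 2: Count signs: positive = 5, negative = 5.
Step 3: Under H0: P(positive) = 0.5, so the number of positives S ~ Bin(10, 0.5).
Step 4: Two-sided exact p-value = sum of Bin(10,0.5) probabilities at or below the observed probability = 1.000000.
Step 5: alpha = 0.1. fail to reject H0.

n_eff = 10, pos = 5, neg = 5, p = 1.000000, fail to reject H0.


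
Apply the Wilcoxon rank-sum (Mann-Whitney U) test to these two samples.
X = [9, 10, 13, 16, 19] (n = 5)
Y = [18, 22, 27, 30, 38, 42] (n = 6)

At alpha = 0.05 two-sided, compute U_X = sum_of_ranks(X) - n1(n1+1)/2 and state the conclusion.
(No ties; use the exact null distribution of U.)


Step 1: Combine and sort all 11 observations; assign midranks.
sorted (value, group): (9,X), (10,X), (13,X), (16,X), (18,Y), (19,X), (22,Y), (27,Y), (30,Y), (38,Y), (42,Y)
ranks: 9->1, 10->2, 13->3, 16->4, 18->5, 19->6, 22->7, 27->8, 30->9, 38->10, 42->11
Step 2: Rank sum for X: R1 = 1 + 2 + 3 + 4 + 6 = 16.
Step 3: U_X = R1 - n1(n1+1)/2 = 16 - 5*6/2 = 16 - 15 = 1.
       U_Y = n1*n2 - U_X = 30 - 1 = 29.
Step 4: No ties, so the exact null distribution of U (based on enumerating the C(11,5) = 462 equally likely rank assignments) gives the two-sided p-value.
Step 5: p-value = 0.008658; compare to alpha = 0.05. reject H0.

U_X = 1, p = 0.008658, reject H0 at alpha = 0.05.


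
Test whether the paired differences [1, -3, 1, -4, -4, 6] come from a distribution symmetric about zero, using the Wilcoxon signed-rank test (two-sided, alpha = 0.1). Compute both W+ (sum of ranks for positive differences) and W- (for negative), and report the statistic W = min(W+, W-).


Step 1: Drop any zero differences (none here) and take |d_i|.
|d| = [1, 3, 1, 4, 4, 6]
Step 2: Midrank |d_i| (ties get averaged ranks).
ranks: |1|->1.5, |3|->3, |1|->1.5, |4|->4.5, |4|->4.5, |6|->6
Step 3: Attach original signs; sum ranks with positive sign and with negative sign.
W+ = 1.5 + 1.5 + 6 = 9
W- = 3 + 4.5 + 4.5 = 12
(Check: W+ + W- = 21 should equal n(n+1)/2 = 21.)
Step 4: Test statistic W = min(W+, W-) = 9.
Step 5: Ties in |d|, so use the tie-corrected normal approximation.
        E[W] = n(n+1)/4 = 6*7/4 = 10.5.
        Tie groups: |d|=1 (t=2), |d|=4 (t=2); sum(t^3 - t) = 12.
        Var[W] = n(n+1)(2n+1)/24 - sum(t^3-t)/48 = 546/24 - 12/48 = 22.5.
        z = (W - E[W]) / sqrt(Var[W]) = (9 - 10.5) / 4.7434 = -0.3162.
        Two-sided p = 2*Phi(z) = 0.751830.
Step 6: alpha = 0.1. fail to reject H0.

W+ = 9, W- = 12, W = min = 9, p = 0.751830, fail to reject H0.


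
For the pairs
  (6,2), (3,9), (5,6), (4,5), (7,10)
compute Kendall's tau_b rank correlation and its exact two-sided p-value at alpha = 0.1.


Step 1: Enumerate the 10 unordered pairs (i,j) with i<j and classify each by sign(x_j-x_i) * sign(y_j-y_i).
  (1,2):dx=-3,dy=+7->D; (1,3):dx=-1,dy=+4->D; (1,4):dx=-2,dy=+3->D; (1,5):dx=+1,dy=+8->C
  (2,3):dx=+2,dy=-3->D; (2,4):dx=+1,dy=-4->D; (2,5):dx=+4,dy=+1->C; (3,4):dx=-1,dy=-1->C
  (3,5):dx=+2,dy=+4->C; (4,5):dx=+3,dy=+5->C
Step 2: C = 5, D = 5, total pairs = 10.
Step 3: tau = (C - D)/(n(n-1)/2) = (5 - 5)/10 = 0.000000.
Step 4: Exact two-sided p-value (enumerate n! = 120 permutations of y under H0): p = 1.000000.
Step 5: alpha = 0.1. fail to reject H0.

tau_b = 0.0000 (C=5, D=5), p = 1.000000, fail to reject H0.


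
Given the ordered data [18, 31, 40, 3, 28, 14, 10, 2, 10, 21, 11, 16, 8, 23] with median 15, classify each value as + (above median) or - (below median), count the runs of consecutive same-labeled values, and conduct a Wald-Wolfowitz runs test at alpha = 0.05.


Step 1: Compute median = 15; label A = above, B = below.
Labels in order: AAABABBBBABABA  (n_A = 7, n_B = 7)
Step 2: Count runs R = 9.
Step 3: Under H0 (random ordering), E[R] = 2*n_A*n_B/(n_A+n_B) + 1 = 2*7*7/14 + 1 = 8.0000.
        Var[R] = 2*n_A*n_B*(2*n_A*n_B - n_A - n_B) / ((n_A+n_B)^2 * (n_A+n_B-1)) = 8232/2548 = 3.2308.
        SD[R] = 1.7974.
Step 4: Continuity-corrected z = (R - 0.5 - E[R]) / SD[R] = (9 - 0.5 - 8.0000) / 1.7974 = 0.2782.
Step 5: Two-sided p-value via normal approximation = 2*(1 - Phi(|z|)) = 0.780879.
Step 6: alpha = 0.05. fail to reject H0.

R = 9, z = 0.2782, p = 0.780879, fail to reject H0.


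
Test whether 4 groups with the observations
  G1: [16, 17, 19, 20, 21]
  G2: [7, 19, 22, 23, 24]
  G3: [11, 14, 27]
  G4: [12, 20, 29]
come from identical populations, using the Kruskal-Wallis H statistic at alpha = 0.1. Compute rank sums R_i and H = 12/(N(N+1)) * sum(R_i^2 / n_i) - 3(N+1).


Step 1: Combine all N = 16 observations and assign midranks.
sorted (value, group, rank): (7,G2,1), (11,G3,2), (12,G4,3), (14,G3,4), (16,G1,5), (17,G1,6), (19,G1,7.5), (19,G2,7.5), (20,G1,9.5), (20,G4,9.5), (21,G1,11), (22,G2,12), (23,G2,13), (24,G2,14), (27,G3,15), (29,G4,16)
Step 2: Sum ranks within each group.
R_1 = 39 (n_1 = 5)
R_2 = 47.5 (n_2 = 5)
R_3 = 21 (n_3 = 3)
R_4 = 28.5 (n_4 = 3)
Step 3: H = 12/(N(N+1)) * sum(R_i^2/n_i) - 3(N+1)
     = 12/(16*17) * (39^2/5 + 47.5^2/5 + 21^2/3 + 28.5^2/3) - 3*17
     = 0.044118 * 1173.2 - 51
     = 0.758824.
Step 4: Ties present; correction factor C = 1 - 12/(16^3 - 16) = 0.997059. Corrected H = 0.758824 / 0.997059 = 0.761062.
Step 5: Under H0, H ~ chi^2(3); p-value = 0.858756.
Step 6: alpha = 0.1. fail to reject H0.

H = 0.7611, df = 3, p = 0.858756, fail to reject H0.


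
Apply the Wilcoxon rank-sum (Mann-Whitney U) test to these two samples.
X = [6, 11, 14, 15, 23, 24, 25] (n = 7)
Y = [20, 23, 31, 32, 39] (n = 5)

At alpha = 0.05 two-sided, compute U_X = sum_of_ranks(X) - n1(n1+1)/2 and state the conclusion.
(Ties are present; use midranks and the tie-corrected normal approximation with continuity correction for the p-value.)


Step 1: Combine and sort all 12 observations; assign midranks.
sorted (value, group): (6,X), (11,X), (14,X), (15,X), (20,Y), (23,X), (23,Y), (24,X), (25,X), (31,Y), (32,Y), (39,Y)
ranks: 6->1, 11->2, 14->3, 15->4, 20->5, 23->6.5, 23->6.5, 24->8, 25->9, 31->10, 32->11, 39->12
Step 2: Rank sum for X: R1 = 1 + 2 + 3 + 4 + 6.5 + 8 + 9 = 33.5.
Step 3: U_X = R1 - n1(n1+1)/2 = 33.5 - 7*8/2 = 33.5 - 28 = 5.5.
       U_Y = n1*n2 - U_X = 35 - 5.5 = 29.5.
Step 4: Ties are present, so use the tie-corrected normal approximation (with continuity correction) for the p-value.
Step 5: p-value = 0.061363; compare to alpha = 0.05. fail to reject H0.

U_X = 5.5, p = 0.061363, fail to reject H0 at alpha = 0.05.


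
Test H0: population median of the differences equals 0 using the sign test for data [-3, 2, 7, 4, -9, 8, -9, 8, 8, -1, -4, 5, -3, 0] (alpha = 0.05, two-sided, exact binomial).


Step 1: Discard zero differences. Original n = 14; n_eff = number of nonzero differences = 13.
Nonzero differences (with sign): -3, +2, +7, +4, -9, +8, -9, +8, +8, -1, -4, +5, -3
Step 2: Count signs: positive = 7, negative = 6.
Step 3: Under H0: P(positive) = 0.5, so the number of positives S ~ Bin(13, 0.5).
Step 4: Two-sided exact p-value = sum of Bin(13,0.5) probabilities at or below the observed probability = 1.000000.
Step 5: alpha = 0.05. fail to reject H0.

n_eff = 13, pos = 7, neg = 6, p = 1.000000, fail to reject H0.


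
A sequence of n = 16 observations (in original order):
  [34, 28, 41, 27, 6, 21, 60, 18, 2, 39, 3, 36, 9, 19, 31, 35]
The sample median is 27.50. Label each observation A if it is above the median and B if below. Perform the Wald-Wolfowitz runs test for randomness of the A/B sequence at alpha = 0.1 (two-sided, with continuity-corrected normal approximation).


Step 1: Compute median = 27.50; label A = above, B = below.
Labels in order: AAABBBABBABABBAA  (n_A = 8, n_B = 8)
Step 2: Count runs R = 9.
Step 3: Under H0 (random ordering), E[R] = 2*n_A*n_B/(n_A+n_B) + 1 = 2*8*8/16 + 1 = 9.0000.
        Var[R] = 2*n_A*n_B*(2*n_A*n_B - n_A - n_B) / ((n_A+n_B)^2 * (n_A+n_B-1)) = 14336/3840 = 3.7333.
        SD[R] = 1.9322.
Step 4: R = E[R], so z = 0 with no continuity correction.
Step 5: Two-sided p-value via normal approximation = 2*(1 - Phi(|z|)) = 1.000000.
Step 6: alpha = 0.1. fail to reject H0.

R = 9, z = 0.0000, p = 1.000000, fail to reject H0.


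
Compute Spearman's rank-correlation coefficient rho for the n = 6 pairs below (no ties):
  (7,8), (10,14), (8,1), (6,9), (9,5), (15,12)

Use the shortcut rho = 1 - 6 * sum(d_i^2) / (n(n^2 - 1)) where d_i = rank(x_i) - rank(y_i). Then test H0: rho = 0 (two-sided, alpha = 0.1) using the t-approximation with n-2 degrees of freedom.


Step 1: Rank x and y separately (midranks; no ties here).
rank(x): 7->2, 10->5, 8->3, 6->1, 9->4, 15->6
rank(y): 8->3, 14->6, 1->1, 9->4, 5->2, 12->5
Step 2: d_i = R_x(i) - R_y(i); compute d_i^2.
  (2-3)^2=1, (5-6)^2=1, (3-1)^2=4, (1-4)^2=9, (4-2)^2=4, (6-5)^2=1
sum(d^2) = 20.
Step 3: rho = 1 - 6*20 / (6*(6^2 - 1)) = 1 - 120/210 = 0.428571.
Step 4: Under H0, t = rho * sqrt((n-2)/(1-rho^2)) = 0.9487 ~ t(4).
Step 5: Two-sided p-value from the t-distribution with 4 df = 0.396501.
Step 6: alpha = 0.1. fail to reject H0.

rho = 0.4286, p = 0.396501, fail to reject H0 at alpha = 0.1.


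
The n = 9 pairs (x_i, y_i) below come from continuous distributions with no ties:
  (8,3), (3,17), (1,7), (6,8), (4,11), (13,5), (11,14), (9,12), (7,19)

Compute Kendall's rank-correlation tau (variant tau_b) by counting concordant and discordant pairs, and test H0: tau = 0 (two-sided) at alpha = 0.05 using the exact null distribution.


Step 1: Enumerate the 36 unordered pairs (i,j) with i<j and classify each by sign(x_j-x_i) * sign(y_j-y_i).
  (1,2):dx=-5,dy=+14->D; (1,3):dx=-7,dy=+4->D; (1,4):dx=-2,dy=+5->D; (1,5):dx=-4,dy=+8->D
  (1,6):dx=+5,dy=+2->C; (1,7):dx=+3,dy=+11->C; (1,8):dx=+1,dy=+9->C; (1,9):dx=-1,dy=+16->D
  (2,3):dx=-2,dy=-10->C; (2,4):dx=+3,dy=-9->D; (2,5):dx=+1,dy=-6->D; (2,6):dx=+10,dy=-12->D
  (2,7):dx=+8,dy=-3->D; (2,8):dx=+6,dy=-5->D; (2,9):dx=+4,dy=+2->C; (3,4):dx=+5,dy=+1->C
  (3,5):dx=+3,dy=+4->C; (3,6):dx=+12,dy=-2->D; (3,7):dx=+10,dy=+7->C; (3,8):dx=+8,dy=+5->C
  (3,9):dx=+6,dy=+12->C; (4,5):dx=-2,dy=+3->D; (4,6):dx=+7,dy=-3->D; (4,7):dx=+5,dy=+6->C
  (4,8):dx=+3,dy=+4->C; (4,9):dx=+1,dy=+11->C; (5,6):dx=+9,dy=-6->D; (5,7):dx=+7,dy=+3->C
  (5,8):dx=+5,dy=+1->C; (5,9):dx=+3,dy=+8->C; (6,7):dx=-2,dy=+9->D; (6,8):dx=-4,dy=+7->D
  (6,9):dx=-6,dy=+14->D; (7,8):dx=-2,dy=-2->C; (7,9):dx=-4,dy=+5->D; (8,9):dx=-2,dy=+7->D
Step 2: C = 17, D = 19, total pairs = 36.
Step 3: tau = (C - D)/(n(n-1)/2) = (17 - 19)/36 = -0.055556.
Step 4: Exact two-sided p-value (enumerate n! = 362880 permutations of y under H0): p = 0.919455.
Step 5: alpha = 0.05. fail to reject H0.

tau_b = -0.0556 (C=17, D=19), p = 0.919455, fail to reject H0.


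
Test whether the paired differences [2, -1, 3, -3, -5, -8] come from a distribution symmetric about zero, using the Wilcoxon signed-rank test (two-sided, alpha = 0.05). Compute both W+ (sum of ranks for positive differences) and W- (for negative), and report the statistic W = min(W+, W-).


Step 1: Drop any zero differences (none here) and take |d_i|.
|d| = [2, 1, 3, 3, 5, 8]
Step 2: Midrank |d_i| (ties get averaged ranks).
ranks: |2|->2, |1|->1, |3|->3.5, |3|->3.5, |5|->5, |8|->6
Step 3: Attach original signs; sum ranks with positive sign and with negative sign.
W+ = 2 + 3.5 = 5.5
W- = 1 + 3.5 + 5 + 6 = 15.5
(Check: W+ + W- = 21 should equal n(n+1)/2 = 21.)
Step 4: Test statistic W = min(W+, W-) = 5.5.
Step 5: Ties in |d|, so use the tie-corrected normal approximation.
        E[W] = n(n+1)/4 = 6*7/4 = 10.5.
        Tie groups: |d|=3 (t=2); sum(t^3 - t) = 6.
        Var[W] = n(n+1)(2n+1)/24 - sum(t^3-t)/48 = 546/24 - 6/48 = 22.625.
        z = (W - E[W]) / sqrt(Var[W]) = (5.5 - 10.5) / 4.7566 = -1.0512.
        Two-sided p = 2*Phi(z) = 0.293177.
Step 6: alpha = 0.05. fail to reject H0.

W+ = 5.5, W- = 15.5, W = min = 5.5, p = 0.293177, fail to reject H0.


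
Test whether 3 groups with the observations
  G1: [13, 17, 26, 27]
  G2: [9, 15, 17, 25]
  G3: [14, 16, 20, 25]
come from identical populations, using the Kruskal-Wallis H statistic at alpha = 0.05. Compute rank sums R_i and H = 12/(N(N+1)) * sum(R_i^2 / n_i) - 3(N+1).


Step 1: Combine all N = 12 observations and assign midranks.
sorted (value, group, rank): (9,G2,1), (13,G1,2), (14,G3,3), (15,G2,4), (16,G3,5), (17,G1,6.5), (17,G2,6.5), (20,G3,8), (25,G2,9.5), (25,G3,9.5), (26,G1,11), (27,G1,12)
Step 2: Sum ranks within each group.
R_1 = 31.5 (n_1 = 4)
R_2 = 21 (n_2 = 4)
R_3 = 25.5 (n_3 = 4)
Step 3: H = 12/(N(N+1)) * sum(R_i^2/n_i) - 3(N+1)
     = 12/(12*13) * (31.5^2/4 + 21^2/4 + 25.5^2/4) - 3*13
     = 0.076923 * 520.875 - 39
     = 1.067308.
Step 4: Ties present; correction factor C = 1 - 12/(12^3 - 12) = 0.993007. Corrected H = 1.067308 / 0.993007 = 1.074824.
Step 5: Under H0, H ~ chi^2(2); p-value = 0.584258.
Step 6: alpha = 0.05. fail to reject H0.

H = 1.0748, df = 2, p = 0.584258, fail to reject H0.


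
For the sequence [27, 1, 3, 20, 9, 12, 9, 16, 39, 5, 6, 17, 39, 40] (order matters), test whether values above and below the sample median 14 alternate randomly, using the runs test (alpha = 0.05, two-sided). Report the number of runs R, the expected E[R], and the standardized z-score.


Step 1: Compute median = 14; label A = above, B = below.
Labels in order: ABBABBBAABBAAA  (n_A = 7, n_B = 7)
Step 2: Count runs R = 7.
Step 3: Under H0 (random ordering), E[R] = 2*n_A*n_B/(n_A+n_B) + 1 = 2*7*7/14 + 1 = 8.0000.
        Var[R] = 2*n_A*n_B*(2*n_A*n_B - n_A - n_B) / ((n_A+n_B)^2 * (n_A+n_B-1)) = 8232/2548 = 3.2308.
        SD[R] = 1.7974.
Step 4: Continuity-corrected z = (R + 0.5 - E[R]) / SD[R] = (7 + 0.5 - 8.0000) / 1.7974 = -0.2782.
Step 5: Two-sided p-value via normal approximation = 2*(1 - Phi(|z|)) = 0.780879.
Step 6: alpha = 0.05. fail to reject H0.

R = 7, z = -0.2782, p = 0.780879, fail to reject H0.


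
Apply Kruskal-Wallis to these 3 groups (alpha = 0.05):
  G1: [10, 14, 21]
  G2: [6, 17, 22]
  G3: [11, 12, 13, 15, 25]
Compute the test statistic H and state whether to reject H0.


Step 1: Combine all N = 11 observations and assign midranks.
sorted (value, group, rank): (6,G2,1), (10,G1,2), (11,G3,3), (12,G3,4), (13,G3,5), (14,G1,6), (15,G3,7), (17,G2,8), (21,G1,9), (22,G2,10), (25,G3,11)
Step 2: Sum ranks within each group.
R_1 = 17 (n_1 = 3)
R_2 = 19 (n_2 = 3)
R_3 = 30 (n_3 = 5)
Step 3: H = 12/(N(N+1)) * sum(R_i^2/n_i) - 3(N+1)
     = 12/(11*12) * (17^2/3 + 19^2/3 + 30^2/5) - 3*12
     = 0.090909 * 396.667 - 36
     = 0.060606.
Step 4: No ties, so H is used without correction.
Step 5: Under H0, H ~ chi^2(2); p-value = 0.970152.
Step 6: alpha = 0.05. fail to reject H0.

H = 0.0606, df = 2, p = 0.970152, fail to reject H0.


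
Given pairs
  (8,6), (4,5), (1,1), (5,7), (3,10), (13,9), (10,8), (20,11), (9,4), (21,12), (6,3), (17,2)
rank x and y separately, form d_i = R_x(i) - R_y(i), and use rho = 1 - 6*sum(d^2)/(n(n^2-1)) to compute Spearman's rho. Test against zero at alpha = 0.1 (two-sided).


Step 1: Rank x and y separately (midranks; no ties here).
rank(x): 8->6, 4->3, 1->1, 5->4, 3->2, 13->9, 10->8, 20->11, 9->7, 21->12, 6->5, 17->10
rank(y): 6->6, 5->5, 1->1, 7->7, 10->10, 9->9, 8->8, 11->11, 4->4, 12->12, 3->3, 2->2
Step 2: d_i = R_x(i) - R_y(i); compute d_i^2.
  (6-6)^2=0, (3-5)^2=4, (1-1)^2=0, (4-7)^2=9, (2-10)^2=64, (9-9)^2=0, (8-8)^2=0, (11-11)^2=0, (7-4)^2=9, (12-12)^2=0, (5-3)^2=4, (10-2)^2=64
sum(d^2) = 154.
Step 3: rho = 1 - 6*154 / (12*(12^2 - 1)) = 1 - 924/1716 = 0.461538.
Step 4: Under H0, t = rho * sqrt((n-2)/(1-rho^2)) = 1.6452 ~ t(10).
Step 5: Two-sided p-value from the t-distribution with 10 df = 0.130948.
Step 6: alpha = 0.1. fail to reject H0.

rho = 0.4615, p = 0.130948, fail to reject H0 at alpha = 0.1.


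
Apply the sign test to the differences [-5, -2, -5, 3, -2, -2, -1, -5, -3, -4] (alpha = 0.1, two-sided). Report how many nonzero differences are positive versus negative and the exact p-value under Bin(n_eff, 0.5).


Step 1: Discard zero differences. Original n = 10; n_eff = number of nonzero differences = 10.
Nonzero differences (with sign): -5, -2, -5, +3, -2, -2, -1, -5, -3, -4
Step 2: Count signs: positive = 1, negative = 9.
Step 3: Under H0: P(positive) = 0.5, so the number of positives S ~ Bin(10, 0.5).
Step 4: Two-sided exact p-value = sum of Bin(10,0.5) probabilities at or below the observed probability = 0.021484.
Step 5: alpha = 0.1. reject H0.

n_eff = 10, pos = 1, neg = 9, p = 0.021484, reject H0.


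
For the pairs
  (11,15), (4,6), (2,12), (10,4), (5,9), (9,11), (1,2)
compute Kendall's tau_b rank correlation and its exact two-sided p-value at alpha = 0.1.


Step 1: Enumerate the 21 unordered pairs (i,j) with i<j and classify each by sign(x_j-x_i) * sign(y_j-y_i).
  (1,2):dx=-7,dy=-9->C; (1,3):dx=-9,dy=-3->C; (1,4):dx=-1,dy=-11->C; (1,5):dx=-6,dy=-6->C
  (1,6):dx=-2,dy=-4->C; (1,7):dx=-10,dy=-13->C; (2,3):dx=-2,dy=+6->D; (2,4):dx=+6,dy=-2->D
  (2,5):dx=+1,dy=+3->C; (2,6):dx=+5,dy=+5->C; (2,7):dx=-3,dy=-4->C; (3,4):dx=+8,dy=-8->D
  (3,5):dx=+3,dy=-3->D; (3,6):dx=+7,dy=-1->D; (3,7):dx=-1,dy=-10->C; (4,5):dx=-5,dy=+5->D
  (4,6):dx=-1,dy=+7->D; (4,7):dx=-9,dy=-2->C; (5,6):dx=+4,dy=+2->C; (5,7):dx=-4,dy=-7->C
  (6,7):dx=-8,dy=-9->C
Step 2: C = 14, D = 7, total pairs = 21.
Step 3: tau = (C - D)/(n(n-1)/2) = (14 - 7)/21 = 0.333333.
Step 4: Exact two-sided p-value (enumerate n! = 5040 permutations of y under H0): p = 0.381349.
Step 5: alpha = 0.1. fail to reject H0.

tau_b = 0.3333 (C=14, D=7), p = 0.381349, fail to reject H0.


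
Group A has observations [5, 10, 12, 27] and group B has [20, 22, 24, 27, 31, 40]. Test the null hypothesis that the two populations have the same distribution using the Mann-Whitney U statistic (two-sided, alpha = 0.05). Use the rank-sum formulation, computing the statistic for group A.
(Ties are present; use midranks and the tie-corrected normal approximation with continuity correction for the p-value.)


Step 1: Combine and sort all 10 observations; assign midranks.
sorted (value, group): (5,X), (10,X), (12,X), (20,Y), (22,Y), (24,Y), (27,X), (27,Y), (31,Y), (40,Y)
ranks: 5->1, 10->2, 12->3, 20->4, 22->5, 24->6, 27->7.5, 27->7.5, 31->9, 40->10
Step 2: Rank sum for X: R1 = 1 + 2 + 3 + 7.5 = 13.5.
Step 3: U_X = R1 - n1(n1+1)/2 = 13.5 - 4*5/2 = 13.5 - 10 = 3.5.
       U_Y = n1*n2 - U_X = 24 - 3.5 = 20.5.
Step 4: Ties are present, so use the tie-corrected normal approximation (with continuity correction) for the p-value.
Step 5: p-value = 0.087118; compare to alpha = 0.05. fail to reject H0.

U_X = 3.5, p = 0.087118, fail to reject H0 at alpha = 0.05.


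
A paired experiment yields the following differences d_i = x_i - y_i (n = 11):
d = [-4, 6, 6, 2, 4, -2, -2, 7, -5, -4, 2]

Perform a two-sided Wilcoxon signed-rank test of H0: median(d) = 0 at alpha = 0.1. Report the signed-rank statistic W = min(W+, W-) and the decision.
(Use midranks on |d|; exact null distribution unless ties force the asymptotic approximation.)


Step 1: Drop any zero differences (none here) and take |d_i|.
|d| = [4, 6, 6, 2, 4, 2, 2, 7, 5, 4, 2]
Step 2: Midrank |d_i| (ties get averaged ranks).
ranks: |4|->6, |6|->9.5, |6|->9.5, |2|->2.5, |4|->6, |2|->2.5, |2|->2.5, |7|->11, |5|->8, |4|->6, |2|->2.5
Step 3: Attach original signs; sum ranks with positive sign and with negative sign.
W+ = 9.5 + 9.5 + 2.5 + 6 + 11 + 2.5 = 41
W- = 6 + 2.5 + 2.5 + 8 + 6 = 25
(Check: W+ + W- = 66 should equal n(n+1)/2 = 66.)
Step 4: Test statistic W = min(W+, W-) = 25.
Step 5: Ties in |d|, so use the tie-corrected normal approximation.
        E[W] = n(n+1)/4 = 11*12/4 = 33.
        Tie groups: |d|=2 (t=4), |d|=4 (t=3), |d|=6 (t=2); sum(t^3 - t) = 90.
        Var[W] = n(n+1)(2n+1)/24 - sum(t^3-t)/48 = 3036/24 - 90/48 = 124.625.
        z = (W - E[W]) / sqrt(Var[W]) = (25 - 33) / 11.1636 = -0.7166.
        Two-sided p = 2*Phi(z) = 0.473610.
Step 6: alpha = 0.1. fail to reject H0.

W+ = 41, W- = 25, W = min = 25, p = 0.473610, fail to reject H0.


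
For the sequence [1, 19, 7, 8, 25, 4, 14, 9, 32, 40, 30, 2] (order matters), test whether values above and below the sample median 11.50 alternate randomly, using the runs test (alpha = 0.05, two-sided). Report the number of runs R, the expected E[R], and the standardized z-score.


Step 1: Compute median = 11.50; label A = above, B = below.
Labels in order: BABBABABAAAB  (n_A = 6, n_B = 6)
Step 2: Count runs R = 9.
Step 3: Under H0 (random ordering), E[R] = 2*n_A*n_B/(n_A+n_B) + 1 = 2*6*6/12 + 1 = 7.0000.
        Var[R] = 2*n_A*n_B*(2*n_A*n_B - n_A - n_B) / ((n_A+n_B)^2 * (n_A+n_B-1)) = 4320/1584 = 2.7273.
        SD[R] = 1.6514.
Step 4: Continuity-corrected z = (R - 0.5 - E[R]) / SD[R] = (9 - 0.5 - 7.0000) / 1.6514 = 0.9083.
Step 5: Two-sided p-value via normal approximation = 2*(1 - Phi(|z|)) = 0.363722.
Step 6: alpha = 0.05. fail to reject H0.

R = 9, z = 0.9083, p = 0.363722, fail to reject H0.


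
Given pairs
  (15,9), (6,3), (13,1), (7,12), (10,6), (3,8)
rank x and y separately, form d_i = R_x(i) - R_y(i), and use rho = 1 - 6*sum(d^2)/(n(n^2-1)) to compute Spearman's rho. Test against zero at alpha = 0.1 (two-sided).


Step 1: Rank x and y separately (midranks; no ties here).
rank(x): 15->6, 6->2, 13->5, 7->3, 10->4, 3->1
rank(y): 9->5, 3->2, 1->1, 12->6, 6->3, 8->4
Step 2: d_i = R_x(i) - R_y(i); compute d_i^2.
  (6-5)^2=1, (2-2)^2=0, (5-1)^2=16, (3-6)^2=9, (4-3)^2=1, (1-4)^2=9
sum(d^2) = 36.
Step 3: rho = 1 - 6*36 / (6*(6^2 - 1)) = 1 - 216/210 = -0.028571.
Step 4: Under H0, t = rho * sqrt((n-2)/(1-rho^2)) = -0.0572 ~ t(4).
Step 5: Two-sided p-value from the t-distribution with 4 df = 0.957155.
Step 6: alpha = 0.1. fail to reject H0.

rho = -0.0286, p = 0.957155, fail to reject H0 at alpha = 0.1.


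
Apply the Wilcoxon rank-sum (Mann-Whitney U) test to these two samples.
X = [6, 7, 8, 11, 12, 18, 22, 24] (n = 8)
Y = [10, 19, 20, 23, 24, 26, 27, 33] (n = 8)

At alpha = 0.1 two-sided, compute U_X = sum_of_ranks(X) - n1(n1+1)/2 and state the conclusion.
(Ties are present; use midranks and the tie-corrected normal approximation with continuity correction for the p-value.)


Step 1: Combine and sort all 16 observations; assign midranks.
sorted (value, group): (6,X), (7,X), (8,X), (10,Y), (11,X), (12,X), (18,X), (19,Y), (20,Y), (22,X), (23,Y), (24,X), (24,Y), (26,Y), (27,Y), (33,Y)
ranks: 6->1, 7->2, 8->3, 10->4, 11->5, 12->6, 18->7, 19->8, 20->9, 22->10, 23->11, 24->12.5, 24->12.5, 26->14, 27->15, 33->16
Step 2: Rank sum for X: R1 = 1 + 2 + 3 + 5 + 6 + 7 + 10 + 12.5 = 46.5.
Step 3: U_X = R1 - n1(n1+1)/2 = 46.5 - 8*9/2 = 46.5 - 36 = 10.5.
       U_Y = n1*n2 - U_X = 64 - 10.5 = 53.5.
Step 4: Ties are present, so use the tie-corrected normal approximation (with continuity correction) for the p-value.
Step 5: p-value = 0.027310; compare to alpha = 0.1. reject H0.

U_X = 10.5, p = 0.027310, reject H0 at alpha = 0.1.


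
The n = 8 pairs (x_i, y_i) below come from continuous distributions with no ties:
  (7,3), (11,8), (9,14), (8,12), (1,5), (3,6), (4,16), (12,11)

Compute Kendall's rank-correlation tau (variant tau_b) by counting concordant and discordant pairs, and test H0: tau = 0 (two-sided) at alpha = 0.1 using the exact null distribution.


Step 1: Enumerate the 28 unordered pairs (i,j) with i<j and classify each by sign(x_j-x_i) * sign(y_j-y_i).
  (1,2):dx=+4,dy=+5->C; (1,3):dx=+2,dy=+11->C; (1,4):dx=+1,dy=+9->C; (1,5):dx=-6,dy=+2->D
  (1,6):dx=-4,dy=+3->D; (1,7):dx=-3,dy=+13->D; (1,8):dx=+5,dy=+8->C; (2,3):dx=-2,dy=+6->D
  (2,4):dx=-3,dy=+4->D; (2,5):dx=-10,dy=-3->C; (2,6):dx=-8,dy=-2->C; (2,7):dx=-7,dy=+8->D
  (2,8):dx=+1,dy=+3->C; (3,4):dx=-1,dy=-2->C; (3,5):dx=-8,dy=-9->C; (3,6):dx=-6,dy=-8->C
  (3,7):dx=-5,dy=+2->D; (3,8):dx=+3,dy=-3->D; (4,5):dx=-7,dy=-7->C; (4,6):dx=-5,dy=-6->C
  (4,7):dx=-4,dy=+4->D; (4,8):dx=+4,dy=-1->D; (5,6):dx=+2,dy=+1->C; (5,7):dx=+3,dy=+11->C
  (5,8):dx=+11,dy=+6->C; (6,7):dx=+1,dy=+10->C; (6,8):dx=+9,dy=+5->C; (7,8):dx=+8,dy=-5->D
Step 2: C = 17, D = 11, total pairs = 28.
Step 3: tau = (C - D)/(n(n-1)/2) = (17 - 11)/28 = 0.214286.
Step 4: Exact two-sided p-value (enumerate n! = 40320 permutations of y under H0): p = 0.548413.
Step 5: alpha = 0.1. fail to reject H0.

tau_b = 0.2143 (C=17, D=11), p = 0.548413, fail to reject H0.


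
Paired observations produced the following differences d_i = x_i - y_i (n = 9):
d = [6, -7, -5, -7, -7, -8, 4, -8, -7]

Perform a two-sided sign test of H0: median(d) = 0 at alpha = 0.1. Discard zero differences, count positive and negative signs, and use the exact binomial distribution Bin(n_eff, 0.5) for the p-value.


Step 1: Discard zero differences. Original n = 9; n_eff = number of nonzero differences = 9.
Nonzero differences (with sign): +6, -7, -5, -7, -7, -8, +4, -8, -7
Step 2: Count signs: positive = 2, negative = 7.
Step 3: Under H0: P(positive) = 0.5, so the number of positives S ~ Bin(9, 0.5).
Step 4: Two-sided exact p-value = sum of Bin(9,0.5) probabilities at or below the observed probability = 0.179688.
Step 5: alpha = 0.1. fail to reject H0.

n_eff = 9, pos = 2, neg = 7, p = 0.179688, fail to reject H0.


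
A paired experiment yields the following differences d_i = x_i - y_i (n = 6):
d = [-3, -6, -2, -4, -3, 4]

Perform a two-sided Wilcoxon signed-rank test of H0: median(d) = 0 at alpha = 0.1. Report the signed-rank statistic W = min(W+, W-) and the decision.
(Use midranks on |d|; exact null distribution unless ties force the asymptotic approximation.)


Step 1: Drop any zero differences (none here) and take |d_i|.
|d| = [3, 6, 2, 4, 3, 4]
Step 2: Midrank |d_i| (ties get averaged ranks).
ranks: |3|->2.5, |6|->6, |2|->1, |4|->4.5, |3|->2.5, |4|->4.5
Step 3: Attach original signs; sum ranks with positive sign and with negative sign.
W+ = 4.5 = 4.5
W- = 2.5 + 6 + 1 + 4.5 + 2.5 = 16.5
(Check: W+ + W- = 21 should equal n(n+1)/2 = 21.)
Step 4: Test statistic W = min(W+, W-) = 4.5.
Step 5: Ties in |d|, so use the tie-corrected normal approximation.
        E[W] = n(n+1)/4 = 6*7/4 = 10.5.
        Tie groups: |d|=3 (t=2), |d|=4 (t=2); sum(t^3 - t) = 12.
        Var[W] = n(n+1)(2n+1)/24 - sum(t^3-t)/48 = 546/24 - 12/48 = 22.5.
        z = (W - E[W]) / sqrt(Var[W]) = (4.5 - 10.5) / 4.7434 = -1.2649.
        Two-sided p = 2*Phi(z) = 0.205903.
Step 6: alpha = 0.1. fail to reject H0.

W+ = 4.5, W- = 16.5, W = min = 4.5, p = 0.205903, fail to reject H0.


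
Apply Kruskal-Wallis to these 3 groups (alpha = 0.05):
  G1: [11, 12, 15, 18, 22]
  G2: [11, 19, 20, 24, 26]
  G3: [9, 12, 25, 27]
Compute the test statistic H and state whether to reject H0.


Step 1: Combine all N = 14 observations and assign midranks.
sorted (value, group, rank): (9,G3,1), (11,G1,2.5), (11,G2,2.5), (12,G1,4.5), (12,G3,4.5), (15,G1,6), (18,G1,7), (19,G2,8), (20,G2,9), (22,G1,10), (24,G2,11), (25,G3,12), (26,G2,13), (27,G3,14)
Step 2: Sum ranks within each group.
R_1 = 30 (n_1 = 5)
R_2 = 43.5 (n_2 = 5)
R_3 = 31.5 (n_3 = 4)
Step 3: H = 12/(N(N+1)) * sum(R_i^2/n_i) - 3(N+1)
     = 12/(14*15) * (30^2/5 + 43.5^2/5 + 31.5^2/4) - 3*15
     = 0.057143 * 806.513 - 45
     = 1.086429.
Step 4: Ties present; correction factor C = 1 - 12/(14^3 - 14) = 0.995604. Corrected H = 1.086429 / 0.995604 = 1.091225.
Step 5: Under H0, H ~ chi^2(2); p-value = 0.579487.
Step 6: alpha = 0.05. fail to reject H0.

H = 1.0912, df = 2, p = 0.579487, fail to reject H0.


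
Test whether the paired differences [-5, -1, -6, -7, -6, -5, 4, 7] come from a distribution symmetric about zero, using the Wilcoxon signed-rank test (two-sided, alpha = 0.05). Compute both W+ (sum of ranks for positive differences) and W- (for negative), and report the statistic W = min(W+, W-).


Step 1: Drop any zero differences (none here) and take |d_i|.
|d| = [5, 1, 6, 7, 6, 5, 4, 7]
Step 2: Midrank |d_i| (ties get averaged ranks).
ranks: |5|->3.5, |1|->1, |6|->5.5, |7|->7.5, |6|->5.5, |5|->3.5, |4|->2, |7|->7.5
Step 3: Attach original signs; sum ranks with positive sign and with negative sign.
W+ = 2 + 7.5 = 9.5
W- = 3.5 + 1 + 5.5 + 7.5 + 5.5 + 3.5 = 26.5
(Check: W+ + W- = 36 should equal n(n+1)/2 = 36.)
Step 4: Test statistic W = min(W+, W-) = 9.5.
Step 5: Ties in |d|, so use the tie-corrected normal approximation.
        E[W] = n(n+1)/4 = 8*9/4 = 18.
        Tie groups: |d|=5 (t=2), |d|=6 (t=2), |d|=7 (t=2); sum(t^3 - t) = 18.
        Var[W] = n(n+1)(2n+1)/24 - sum(t^3-t)/48 = 1224/24 - 18/48 = 50.625.
        z = (W - E[W]) / sqrt(Var[W]) = (9.5 - 18) / 7.1151 = -1.1946.
        Two-sided p = 2*Phi(z) = 0.232228.
Step 6: alpha = 0.05. fail to reject H0.

W+ = 9.5, W- = 26.5, W = min = 9.5, p = 0.232228, fail to reject H0.


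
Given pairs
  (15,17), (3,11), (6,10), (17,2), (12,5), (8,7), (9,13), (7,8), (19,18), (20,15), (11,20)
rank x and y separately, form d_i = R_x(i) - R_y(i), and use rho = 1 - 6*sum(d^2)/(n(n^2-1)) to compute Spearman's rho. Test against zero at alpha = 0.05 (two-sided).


Step 1: Rank x and y separately (midranks; no ties here).
rank(x): 15->8, 3->1, 6->2, 17->9, 12->7, 8->4, 9->5, 7->3, 19->10, 20->11, 11->6
rank(y): 17->9, 11->6, 10->5, 2->1, 5->2, 7->3, 13->7, 8->4, 18->10, 15->8, 20->11
Step 2: d_i = R_x(i) - R_y(i); compute d_i^2.
  (8-9)^2=1, (1-6)^2=25, (2-5)^2=9, (9-1)^2=64, (7-2)^2=25, (4-3)^2=1, (5-7)^2=4, (3-4)^2=1, (10-10)^2=0, (11-8)^2=9, (6-11)^2=25
sum(d^2) = 164.
Step 3: rho = 1 - 6*164 / (11*(11^2 - 1)) = 1 - 984/1320 = 0.254545.
Step 4: Under H0, t = rho * sqrt((n-2)/(1-rho^2)) = 0.7896 ~ t(9).
Step 5: Two-sided p-value from the t-distribution with 9 df = 0.450037.
Step 6: alpha = 0.05. fail to reject H0.

rho = 0.2545, p = 0.450037, fail to reject H0 at alpha = 0.05.


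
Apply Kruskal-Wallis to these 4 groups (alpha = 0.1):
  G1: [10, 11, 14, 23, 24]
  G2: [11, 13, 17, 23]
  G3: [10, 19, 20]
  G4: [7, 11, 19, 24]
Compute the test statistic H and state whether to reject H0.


Step 1: Combine all N = 16 observations and assign midranks.
sorted (value, group, rank): (7,G4,1), (10,G1,2.5), (10,G3,2.5), (11,G1,5), (11,G2,5), (11,G4,5), (13,G2,7), (14,G1,8), (17,G2,9), (19,G3,10.5), (19,G4,10.5), (20,G3,12), (23,G1,13.5), (23,G2,13.5), (24,G1,15.5), (24,G4,15.5)
Step 2: Sum ranks within each group.
R_1 = 44.5 (n_1 = 5)
R_2 = 34.5 (n_2 = 4)
R_3 = 25 (n_3 = 3)
R_4 = 32 (n_4 = 4)
Step 3: H = 12/(N(N+1)) * sum(R_i^2/n_i) - 3(N+1)
     = 12/(16*17) * (44.5^2/5 + 34.5^2/4 + 25^2/3 + 32^2/4) - 3*17
     = 0.044118 * 1157.95 - 51
     = 0.085846.
Step 4: Ties present; correction factor C = 1 - 48/(16^3 - 16) = 0.988235. Corrected H = 0.085846 / 0.988235 = 0.086868.
Step 5: Under H0, H ~ chi^2(3); p-value = 0.993365.
Step 6: alpha = 0.1. fail to reject H0.

H = 0.0869, df = 3, p = 0.993365, fail to reject H0.


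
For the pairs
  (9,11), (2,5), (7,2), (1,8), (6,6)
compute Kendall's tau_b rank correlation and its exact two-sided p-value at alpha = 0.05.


Step 1: Enumerate the 10 unordered pairs (i,j) with i<j and classify each by sign(x_j-x_i) * sign(y_j-y_i).
  (1,2):dx=-7,dy=-6->C; (1,3):dx=-2,dy=-9->C; (1,4):dx=-8,dy=-3->C; (1,5):dx=-3,dy=-5->C
  (2,3):dx=+5,dy=-3->D; (2,4):dx=-1,dy=+3->D; (2,5):dx=+4,dy=+1->C; (3,4):dx=-6,dy=+6->D
  (3,5):dx=-1,dy=+4->D; (4,5):dx=+5,dy=-2->D
Step 2: C = 5, D = 5, total pairs = 10.
Step 3: tau = (C - D)/(n(n-1)/2) = (5 - 5)/10 = 0.000000.
Step 4: Exact two-sided p-value (enumerate n! = 120 permutations of y under H0): p = 1.000000.
Step 5: alpha = 0.05. fail to reject H0.

tau_b = 0.0000 (C=5, D=5), p = 1.000000, fail to reject H0.


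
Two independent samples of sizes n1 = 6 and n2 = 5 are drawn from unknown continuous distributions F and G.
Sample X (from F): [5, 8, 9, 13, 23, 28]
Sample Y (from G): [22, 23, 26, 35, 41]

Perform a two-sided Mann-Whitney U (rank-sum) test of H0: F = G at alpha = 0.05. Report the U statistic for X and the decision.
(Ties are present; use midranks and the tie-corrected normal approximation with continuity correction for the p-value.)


Step 1: Combine and sort all 11 observations; assign midranks.
sorted (value, group): (5,X), (8,X), (9,X), (13,X), (22,Y), (23,X), (23,Y), (26,Y), (28,X), (35,Y), (41,Y)
ranks: 5->1, 8->2, 9->3, 13->4, 22->5, 23->6.5, 23->6.5, 26->8, 28->9, 35->10, 41->11
Step 2: Rank sum for X: R1 = 1 + 2 + 3 + 4 + 6.5 + 9 = 25.5.
Step 3: U_X = R1 - n1(n1+1)/2 = 25.5 - 6*7/2 = 25.5 - 21 = 4.5.
       U_Y = n1*n2 - U_X = 30 - 4.5 = 25.5.
Step 4: Ties are present, so use the tie-corrected normal approximation (with continuity correction) for the p-value.
Step 5: p-value = 0.067264; compare to alpha = 0.05. fail to reject H0.

U_X = 4.5, p = 0.067264, fail to reject H0 at alpha = 0.05.


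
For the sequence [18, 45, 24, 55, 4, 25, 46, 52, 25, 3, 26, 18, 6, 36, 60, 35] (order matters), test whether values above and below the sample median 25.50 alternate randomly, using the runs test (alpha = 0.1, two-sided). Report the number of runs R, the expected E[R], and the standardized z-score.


Step 1: Compute median = 25.50; label A = above, B = below.
Labels in order: BABABBAABBABBAAA  (n_A = 8, n_B = 8)
Step 2: Count runs R = 10.
Step 3: Under H0 (random ordering), E[R] = 2*n_A*n_B/(n_A+n_B) + 1 = 2*8*8/16 + 1 = 9.0000.
        Var[R] = 2*n_A*n_B*(2*n_A*n_B - n_A - n_B) / ((n_A+n_B)^2 * (n_A+n_B-1)) = 14336/3840 = 3.7333.
        SD[R] = 1.9322.
Step 4: Continuity-corrected z = (R - 0.5 - E[R]) / SD[R] = (10 - 0.5 - 9.0000) / 1.9322 = 0.2588.
Step 5: Two-sided p-value via normal approximation = 2*(1 - Phi(|z|)) = 0.795809.
Step 6: alpha = 0.1. fail to reject H0.

R = 10, z = 0.2588, p = 0.795809, fail to reject H0.


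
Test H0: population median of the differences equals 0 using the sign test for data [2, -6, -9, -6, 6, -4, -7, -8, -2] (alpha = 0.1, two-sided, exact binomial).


Step 1: Discard zero differences. Original n = 9; n_eff = number of nonzero differences = 9.
Nonzero differences (with sign): +2, -6, -9, -6, +6, -4, -7, -8, -2
Step 2: Count signs: positive = 2, negative = 7.
Step 3: Under H0: P(positive) = 0.5, so the number of positives S ~ Bin(9, 0.5).
Step 4: Two-sided exact p-value = sum of Bin(9,0.5) probabilities at or below the observed probability = 0.179688.
Step 5: alpha = 0.1. fail to reject H0.

n_eff = 9, pos = 2, neg = 7, p = 0.179688, fail to reject H0.


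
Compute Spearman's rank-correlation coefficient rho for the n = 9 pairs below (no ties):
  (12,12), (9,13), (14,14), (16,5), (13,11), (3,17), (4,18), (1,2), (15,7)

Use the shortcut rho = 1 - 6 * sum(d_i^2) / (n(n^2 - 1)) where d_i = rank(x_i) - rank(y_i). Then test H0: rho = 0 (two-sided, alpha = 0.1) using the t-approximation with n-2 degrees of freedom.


Step 1: Rank x and y separately (midranks; no ties here).
rank(x): 12->5, 9->4, 14->7, 16->9, 13->6, 3->2, 4->3, 1->1, 15->8
rank(y): 12->5, 13->6, 14->7, 5->2, 11->4, 17->8, 18->9, 2->1, 7->3
Step 2: d_i = R_x(i) - R_y(i); compute d_i^2.
  (5-5)^2=0, (4-6)^2=4, (7-7)^2=0, (9-2)^2=49, (6-4)^2=4, (2-8)^2=36, (3-9)^2=36, (1-1)^2=0, (8-3)^2=25
sum(d^2) = 154.
Step 3: rho = 1 - 6*154 / (9*(9^2 - 1)) = 1 - 924/720 = -0.283333.
Step 4: Under H0, t = rho * sqrt((n-2)/(1-rho^2)) = -0.7817 ~ t(7).
Step 5: Two-sided p-value from the t-distribution with 7 df = 0.460030.
Step 6: alpha = 0.1. fail to reject H0.

rho = -0.2833, p = 0.460030, fail to reject H0 at alpha = 0.1.


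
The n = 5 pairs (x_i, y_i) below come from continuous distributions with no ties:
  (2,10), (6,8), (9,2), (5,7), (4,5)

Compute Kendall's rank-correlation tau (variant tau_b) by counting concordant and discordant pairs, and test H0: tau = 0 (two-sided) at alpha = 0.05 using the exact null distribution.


Step 1: Enumerate the 10 unordered pairs (i,j) with i<j and classify each by sign(x_j-x_i) * sign(y_j-y_i).
  (1,2):dx=+4,dy=-2->D; (1,3):dx=+7,dy=-8->D; (1,4):dx=+3,dy=-3->D; (1,5):dx=+2,dy=-5->D
  (2,3):dx=+3,dy=-6->D; (2,4):dx=-1,dy=-1->C; (2,5):dx=-2,dy=-3->C; (3,4):dx=-4,dy=+5->D
  (3,5):dx=-5,dy=+3->D; (4,5):dx=-1,dy=-2->C
Step 2: C = 3, D = 7, total pairs = 10.
Step 3: tau = (C - D)/(n(n-1)/2) = (3 - 7)/10 = -0.400000.
Step 4: Exact two-sided p-value (enumerate n! = 120 permutations of y under H0): p = 0.483333.
Step 5: alpha = 0.05. fail to reject H0.

tau_b = -0.4000 (C=3, D=7), p = 0.483333, fail to reject H0.
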